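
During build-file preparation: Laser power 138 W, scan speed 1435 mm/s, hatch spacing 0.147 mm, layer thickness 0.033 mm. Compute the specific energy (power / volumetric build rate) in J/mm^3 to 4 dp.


Build rate = 1435 * 0.147 * 0.033 = 6.961185 mm^3/s
SE = 138 / 6.961185 = 19.8242 J/mm^3


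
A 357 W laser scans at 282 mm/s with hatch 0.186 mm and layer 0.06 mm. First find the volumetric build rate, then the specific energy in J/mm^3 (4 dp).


Build rate = 282 * 0.186 * 0.06 = 3.14712 mm^3/s
SE = 357 / 3.14712 = 113.437 J/mm^3


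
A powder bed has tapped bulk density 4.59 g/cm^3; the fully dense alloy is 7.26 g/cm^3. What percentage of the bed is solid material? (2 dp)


Packing = (4.59/7.26)*100 = 63.22 %


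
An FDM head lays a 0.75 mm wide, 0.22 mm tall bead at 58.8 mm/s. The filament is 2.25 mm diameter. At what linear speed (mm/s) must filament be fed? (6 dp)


Q = 0.75 * 0.22 * 58.8 = 9.702 mm^3/s
A_fil = pi*(2.25/2)^2 = 3.9760782 mm^2
v_feed = 9.702 / 3.9760782 = 2.440093 mm/s


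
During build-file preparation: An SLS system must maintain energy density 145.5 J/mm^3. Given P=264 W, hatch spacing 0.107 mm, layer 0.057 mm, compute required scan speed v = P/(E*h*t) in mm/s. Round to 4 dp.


v = 264 / (145.5*0.107*0.057) = 297.4968 mm/s


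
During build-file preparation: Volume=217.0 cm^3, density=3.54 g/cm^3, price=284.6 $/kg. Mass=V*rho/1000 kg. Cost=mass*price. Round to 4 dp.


Mass = 217.0*3.54/1000 = 0.76818 kg
Cost = 0.76818 * 284.6 = 218.624 $


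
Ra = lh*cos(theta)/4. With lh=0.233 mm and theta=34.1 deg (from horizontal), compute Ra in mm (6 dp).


Ra = 0.233 * cos(34.1) / 4 = 0.048235 mm


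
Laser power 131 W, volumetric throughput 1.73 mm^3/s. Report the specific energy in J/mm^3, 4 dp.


SE = 131 / 1.73 = 75.7225 J/mm^3


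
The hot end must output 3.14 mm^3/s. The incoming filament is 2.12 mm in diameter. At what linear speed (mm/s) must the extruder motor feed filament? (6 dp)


A = pi*(2.12/2)^2 = 3.529894
v = 3.14 / 3.529894 = 0.889545 mm/s


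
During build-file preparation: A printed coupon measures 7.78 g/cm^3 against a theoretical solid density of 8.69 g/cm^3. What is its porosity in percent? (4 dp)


Porosity = (1-7.78/8.69)*100 = 10.4718 %


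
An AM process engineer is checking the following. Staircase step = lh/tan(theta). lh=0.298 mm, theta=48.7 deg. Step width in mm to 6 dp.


step = 0.298 / tan(48.7) = 0.261799 mm


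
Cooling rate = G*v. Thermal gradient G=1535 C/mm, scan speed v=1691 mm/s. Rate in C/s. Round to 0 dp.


CR = 1535 * 1691 = 2595685 C/s


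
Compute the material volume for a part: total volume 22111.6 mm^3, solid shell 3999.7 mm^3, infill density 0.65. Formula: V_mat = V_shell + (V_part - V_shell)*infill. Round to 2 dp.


V_infill = (22111.6 - 3999.7) * 0.65 = 11772.74
V_total = 3999.7 + 11772.74 = 15772.44 mm^3


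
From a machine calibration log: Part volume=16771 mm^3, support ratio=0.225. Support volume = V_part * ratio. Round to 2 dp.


V_support = 16771 * 0.225 = 3773.48 mm^3


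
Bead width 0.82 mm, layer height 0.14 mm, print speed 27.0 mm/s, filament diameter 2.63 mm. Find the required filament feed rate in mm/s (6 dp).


Q = 0.82 * 0.14 * 27.0 = 3.0996 mm^3/s
A_fil = pi*(2.63/2)^2 = 5.43252056 mm^2
v_feed = 3.0996 / 5.43252056 = 0.570564 mm/s


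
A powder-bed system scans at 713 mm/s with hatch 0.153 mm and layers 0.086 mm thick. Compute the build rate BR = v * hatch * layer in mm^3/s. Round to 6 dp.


Rate = 713 * 0.153 * 0.086 = 9.381654 mm^3/s


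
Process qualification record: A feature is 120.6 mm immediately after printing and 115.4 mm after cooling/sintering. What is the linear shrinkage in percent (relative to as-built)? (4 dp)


Shrinkage = ((120.6-115.4)/120.6)*100 = 4.3118 %


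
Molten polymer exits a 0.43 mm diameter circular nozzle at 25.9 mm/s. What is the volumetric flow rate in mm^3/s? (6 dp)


A = pi*(0.43/2)^2 = 0.14522012 mm^2
Q = 0.14522012 * 25.9 = 3.761201 mm^3/s


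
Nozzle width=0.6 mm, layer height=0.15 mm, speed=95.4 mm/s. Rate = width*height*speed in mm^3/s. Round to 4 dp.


Rate = 0.6 * 0.15 * 95.4 = 8.586 mm^3/s


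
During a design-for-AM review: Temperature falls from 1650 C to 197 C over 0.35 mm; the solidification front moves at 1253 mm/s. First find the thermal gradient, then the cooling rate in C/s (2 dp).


G = (1650-197)/0.35 = 4151.42857143 C/mm
CR = 4151.42857143 * 1253 = 5201740.0 C/s


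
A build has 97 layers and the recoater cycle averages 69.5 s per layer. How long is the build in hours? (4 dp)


t = 97 * 69.5 / 3600 = 1.8726 hrs


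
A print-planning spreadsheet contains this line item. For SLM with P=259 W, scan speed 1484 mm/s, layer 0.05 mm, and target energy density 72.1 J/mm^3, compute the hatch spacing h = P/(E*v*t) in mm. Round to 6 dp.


h = 259 / (72.1*1484*0.05) = 0.048413 mm


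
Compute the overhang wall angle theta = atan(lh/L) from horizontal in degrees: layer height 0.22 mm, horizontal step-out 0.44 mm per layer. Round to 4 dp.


angle = atan(0.22/0.44) = 26.5651 degrees


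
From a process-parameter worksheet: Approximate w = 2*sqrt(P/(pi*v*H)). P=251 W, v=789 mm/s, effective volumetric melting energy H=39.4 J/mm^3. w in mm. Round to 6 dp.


w = 2*sqrt(251/(pi*789*39.4)) = 0.101392 mm


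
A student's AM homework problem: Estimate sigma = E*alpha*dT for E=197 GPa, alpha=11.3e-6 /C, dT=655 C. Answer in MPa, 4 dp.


sigma = 197*1000 * 11.3e-6 * 655 = 1458.0955 MPa


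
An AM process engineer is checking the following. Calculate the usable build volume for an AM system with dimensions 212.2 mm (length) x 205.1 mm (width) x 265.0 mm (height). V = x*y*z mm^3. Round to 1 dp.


V = 212.2 * 205.1 * 265.0 = 11533388.3 mm^3


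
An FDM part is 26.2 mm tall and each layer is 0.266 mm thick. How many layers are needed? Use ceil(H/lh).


Layers = ceil(26.2/0.266) = 99


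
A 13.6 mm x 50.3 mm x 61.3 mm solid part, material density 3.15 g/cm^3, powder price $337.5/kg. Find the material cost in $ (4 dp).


V = 13.6 * 50.3 * 61.3 = 41934.104 mm^3 = 41.934104 cm^3
Mass = 41.934104 * 3.15 / 1000 = 0.13209243 kg
Cost = 0.13209243 * 337.5 = 44.5812 $


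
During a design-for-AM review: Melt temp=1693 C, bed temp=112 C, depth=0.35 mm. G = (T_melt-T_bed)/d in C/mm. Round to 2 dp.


G = (1693-112)/0.35 = 4517.14 C/mm


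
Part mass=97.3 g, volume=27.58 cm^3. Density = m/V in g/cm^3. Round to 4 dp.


rho = 97.3 / 27.58 = 3.5279 g/cm^3


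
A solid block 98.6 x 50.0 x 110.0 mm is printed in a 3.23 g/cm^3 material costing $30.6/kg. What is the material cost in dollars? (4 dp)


V = 98.6 * 50.0 * 110.0 = 542300.0 mm^3 = 542.3 cm^3
Mass = 542.3 * 3.23 / 1000 = 1.751629 kg
Cost = 1.751629 * 30.6 = 53.5998 $


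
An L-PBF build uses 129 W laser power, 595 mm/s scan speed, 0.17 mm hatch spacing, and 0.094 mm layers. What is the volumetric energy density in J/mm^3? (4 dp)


E = 129 / (595*0.17*0.094) = 13.5674 J/mm^3


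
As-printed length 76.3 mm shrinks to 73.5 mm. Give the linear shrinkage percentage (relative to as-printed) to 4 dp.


Shrinkage = ((76.3-73.5)/76.3)*100 = 3.6697 %


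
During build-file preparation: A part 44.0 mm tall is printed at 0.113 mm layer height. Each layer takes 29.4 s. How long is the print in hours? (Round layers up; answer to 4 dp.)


Layers = ceil(44.0/0.113) = 390
t = 390 * 29.4 / 3600 = 3.185 hrs


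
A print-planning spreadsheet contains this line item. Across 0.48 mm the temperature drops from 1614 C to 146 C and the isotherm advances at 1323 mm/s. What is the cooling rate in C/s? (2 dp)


G = (1614-146)/0.48 = 3058.33333333 C/mm
CR = 3058.33333333 * 1323 = 4046175.0 C/s


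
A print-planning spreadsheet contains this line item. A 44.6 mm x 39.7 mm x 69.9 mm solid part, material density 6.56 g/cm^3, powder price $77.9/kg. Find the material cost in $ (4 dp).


V = 44.6 * 39.7 * 69.9 = 123766.338 mm^3 = 123.766338 cm^3
Mass = 123.766338 * 6.56 / 1000 = 0.81190718 kg
Cost = 0.81190718 * 77.9 = 63.2476 $


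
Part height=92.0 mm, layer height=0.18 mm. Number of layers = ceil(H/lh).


Layers = ceil(92.0/0.18) = 512


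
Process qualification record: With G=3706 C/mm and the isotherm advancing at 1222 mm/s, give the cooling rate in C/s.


CR = 3706 * 1222 = 4528732 C/s


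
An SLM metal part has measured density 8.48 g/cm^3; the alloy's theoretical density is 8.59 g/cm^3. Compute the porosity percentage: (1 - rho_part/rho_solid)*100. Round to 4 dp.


Porosity = (1-8.48/8.59)*100 = 1.2806 %


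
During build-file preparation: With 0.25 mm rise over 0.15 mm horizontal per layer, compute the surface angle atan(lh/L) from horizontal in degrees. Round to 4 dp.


angle = atan(0.25/0.15) = 59.0362 degrees


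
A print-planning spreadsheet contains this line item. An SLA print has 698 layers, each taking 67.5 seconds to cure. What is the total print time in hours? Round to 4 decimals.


t = 698 * 67.5 / 3600 = 13.0875 hrs


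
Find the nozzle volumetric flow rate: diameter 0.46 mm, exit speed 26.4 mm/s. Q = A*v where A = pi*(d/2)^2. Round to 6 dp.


A = pi*(0.46/2)^2 = 0.16619025 mm^2
Q = 0.16619025 * 26.4 = 4.387423 mm^3/s


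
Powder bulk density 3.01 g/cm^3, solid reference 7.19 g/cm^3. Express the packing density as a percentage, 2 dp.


Packing = (3.01/7.19)*100 = 41.86 %


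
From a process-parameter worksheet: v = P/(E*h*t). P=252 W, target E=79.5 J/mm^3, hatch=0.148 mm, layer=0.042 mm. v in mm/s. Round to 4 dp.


v = 252 / (79.5*0.148*0.042) = 509.9439 mm/s


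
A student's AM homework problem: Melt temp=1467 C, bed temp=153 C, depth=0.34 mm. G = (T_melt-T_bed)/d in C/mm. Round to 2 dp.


G = (1467-153)/0.34 = 3864.71 C/mm


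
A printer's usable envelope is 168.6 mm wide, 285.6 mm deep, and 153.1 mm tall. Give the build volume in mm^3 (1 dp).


V = 168.6 * 285.6 * 153.1 = 7372095.7 mm^3


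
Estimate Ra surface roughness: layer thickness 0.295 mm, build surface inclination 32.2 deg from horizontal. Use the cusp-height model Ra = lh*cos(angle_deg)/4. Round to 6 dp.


Ra = 0.295 * cos(32.2) / 4 = 0.062407 mm


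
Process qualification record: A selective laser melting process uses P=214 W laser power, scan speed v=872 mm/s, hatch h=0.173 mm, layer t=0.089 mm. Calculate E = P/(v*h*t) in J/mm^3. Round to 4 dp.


E = 214 / (872*0.173*0.089) = 15.939 J/mm^3


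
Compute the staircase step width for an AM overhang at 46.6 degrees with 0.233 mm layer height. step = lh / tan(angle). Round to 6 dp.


step = 0.233 / tan(46.6) = 0.220337 mm


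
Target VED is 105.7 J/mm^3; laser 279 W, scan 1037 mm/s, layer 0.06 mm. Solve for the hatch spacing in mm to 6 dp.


h = 279 / (105.7*1037*0.06) = 0.042423 mm


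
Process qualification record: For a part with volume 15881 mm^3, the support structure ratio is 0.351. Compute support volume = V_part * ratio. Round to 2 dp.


V_support = 15881 * 0.351 = 5574.23 mm^3


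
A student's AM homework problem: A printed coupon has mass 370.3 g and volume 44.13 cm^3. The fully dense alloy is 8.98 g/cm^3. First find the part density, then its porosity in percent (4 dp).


rho_part = 370.3 / 44.13 = 8.39111715 g/cm^3
Porosity = (1 - 8.39111715/8.98)*100 = 6.5577 %


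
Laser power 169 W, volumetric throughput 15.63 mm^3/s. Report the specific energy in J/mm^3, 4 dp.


SE = 169 / 15.63 = 10.8125 J/mm^3


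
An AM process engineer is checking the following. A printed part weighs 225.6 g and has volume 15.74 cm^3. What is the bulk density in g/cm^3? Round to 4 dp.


rho = 225.6 / 15.74 = 14.3329 g/cm^3


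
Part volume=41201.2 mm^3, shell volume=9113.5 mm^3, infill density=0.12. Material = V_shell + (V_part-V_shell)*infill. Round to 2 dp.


V_infill = (41201.2 - 9113.5) * 0.12 = 3850.52
V_total = 9113.5 + 3850.52 = 12964.02 mm^3


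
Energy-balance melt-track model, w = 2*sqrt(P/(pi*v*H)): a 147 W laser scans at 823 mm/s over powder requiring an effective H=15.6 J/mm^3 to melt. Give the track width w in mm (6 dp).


w = 2*sqrt(147/(pi*823*15.6)) = 0.12074 mm


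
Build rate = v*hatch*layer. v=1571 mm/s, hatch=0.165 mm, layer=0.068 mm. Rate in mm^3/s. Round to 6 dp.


Rate = 1571 * 0.165 * 0.068 = 17.62662 mm^3/s


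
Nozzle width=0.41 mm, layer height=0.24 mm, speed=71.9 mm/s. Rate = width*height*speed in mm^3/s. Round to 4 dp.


Rate = 0.41 * 0.24 * 71.9 = 7.075 mm^3/s


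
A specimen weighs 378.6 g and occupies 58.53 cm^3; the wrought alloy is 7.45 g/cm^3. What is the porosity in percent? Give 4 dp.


rho_part = 378.6 / 58.53 = 6.4684777 g/cm^3
Porosity = (1 - 6.4684777/7.45)*100 = 13.1748 %


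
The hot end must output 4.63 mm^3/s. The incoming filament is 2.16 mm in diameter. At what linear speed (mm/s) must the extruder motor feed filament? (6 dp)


A = pi*(2.16/2)^2 = 3.664354
v = 4.63 / 3.664354 = 1.263524 mm/s


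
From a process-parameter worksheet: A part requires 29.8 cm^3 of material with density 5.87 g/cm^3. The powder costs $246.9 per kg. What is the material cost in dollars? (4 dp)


Mass = 29.8*5.87/1000 = 0.174926 kg
Cost = 0.174926 * 246.9 = 43.1892 $


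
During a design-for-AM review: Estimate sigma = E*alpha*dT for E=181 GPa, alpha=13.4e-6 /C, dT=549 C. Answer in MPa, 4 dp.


sigma = 181*1000 * 13.4e-6 * 549 = 1331.5446 MPa


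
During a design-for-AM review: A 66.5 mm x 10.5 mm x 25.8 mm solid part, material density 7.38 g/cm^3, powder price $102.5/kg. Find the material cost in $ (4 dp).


V = 66.5 * 10.5 * 25.8 = 18014.85 mm^3 = 18.01485 cm^3
Mass = 18.01485 * 7.38 / 1000 = 0.13294959 kg
Cost = 0.13294959 * 102.5 = 13.6273 $


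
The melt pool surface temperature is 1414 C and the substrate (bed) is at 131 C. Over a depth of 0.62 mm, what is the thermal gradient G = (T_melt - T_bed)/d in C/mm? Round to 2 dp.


G = (1414-131)/0.62 = 2069.35 C/mm


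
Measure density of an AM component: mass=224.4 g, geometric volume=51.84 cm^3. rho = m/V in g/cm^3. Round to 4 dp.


rho = 224.4 / 51.84 = 4.3287 g/cm^3


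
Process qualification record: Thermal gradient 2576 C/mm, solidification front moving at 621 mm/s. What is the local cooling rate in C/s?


CR = 2576 * 621 = 1599696 C/s


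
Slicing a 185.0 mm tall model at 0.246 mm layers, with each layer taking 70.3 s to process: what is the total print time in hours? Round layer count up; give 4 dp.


Layers = ceil(185.0/0.246) = 753
t = 753 * 70.3 / 3600 = 14.7044 hrs


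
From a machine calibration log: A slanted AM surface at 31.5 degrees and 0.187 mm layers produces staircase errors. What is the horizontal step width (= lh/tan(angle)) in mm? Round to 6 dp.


step = 0.187 / tan(31.5) = 0.305156 mm


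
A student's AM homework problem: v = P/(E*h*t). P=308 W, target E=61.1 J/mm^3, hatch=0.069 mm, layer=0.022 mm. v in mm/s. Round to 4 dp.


v = 308 / (61.1*0.069*0.022) = 3320.7619 mm/s


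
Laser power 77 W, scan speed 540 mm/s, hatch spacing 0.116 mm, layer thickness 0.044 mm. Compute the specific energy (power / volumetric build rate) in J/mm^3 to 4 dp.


Build rate = 540 * 0.116 * 0.044 = 2.75616 mm^3/s
SE = 77 / 2.75616 = 27.9374 J/mm^3


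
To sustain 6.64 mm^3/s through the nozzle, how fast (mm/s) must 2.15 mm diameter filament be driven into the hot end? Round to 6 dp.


A = pi*(2.15/2)^2 = 3.630503
v = 6.64 / 3.630503 = 1.828948 mm/s


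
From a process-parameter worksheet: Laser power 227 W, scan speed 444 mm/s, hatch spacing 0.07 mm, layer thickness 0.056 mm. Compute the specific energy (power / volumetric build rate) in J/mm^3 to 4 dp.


Build rate = 444 * 0.07 * 0.056 = 1.74048 mm^3/s
SE = 227 / 1.74048 = 130.4238 J/mm^3


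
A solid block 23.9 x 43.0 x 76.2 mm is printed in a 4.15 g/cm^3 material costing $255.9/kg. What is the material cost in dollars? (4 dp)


V = 23.9 * 43.0 * 76.2 = 78310.74 mm^3 = 78.31074 cm^3
Mass = 78.31074 * 4.15 / 1000 = 0.32498957 kg
Cost = 0.32498957 * 255.9 = 83.1648 $


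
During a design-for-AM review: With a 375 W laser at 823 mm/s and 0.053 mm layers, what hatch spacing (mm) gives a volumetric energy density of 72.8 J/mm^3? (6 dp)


h = 375 / (72.8*823*0.053) = 0.118093 mm


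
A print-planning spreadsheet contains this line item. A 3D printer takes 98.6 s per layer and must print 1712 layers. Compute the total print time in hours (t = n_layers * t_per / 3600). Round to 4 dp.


t = 1712 * 98.6 / 3600 = 46.8898 hrs


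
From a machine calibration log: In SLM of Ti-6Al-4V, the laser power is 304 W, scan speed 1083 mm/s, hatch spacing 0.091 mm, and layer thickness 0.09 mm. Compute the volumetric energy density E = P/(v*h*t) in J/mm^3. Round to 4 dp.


E = 304 / (1083*0.091*0.09) = 34.2737 J/mm^3


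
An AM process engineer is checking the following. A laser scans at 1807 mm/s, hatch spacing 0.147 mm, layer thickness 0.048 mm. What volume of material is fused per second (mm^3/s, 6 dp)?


Rate = 1807 * 0.147 * 0.048 = 12.750192 mm^3/s


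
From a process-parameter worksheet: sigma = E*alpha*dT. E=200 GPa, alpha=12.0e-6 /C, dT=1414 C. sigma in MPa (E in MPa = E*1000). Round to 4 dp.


sigma = 200*1000 * 12.0e-6 * 1414 = 3393.6 MPa


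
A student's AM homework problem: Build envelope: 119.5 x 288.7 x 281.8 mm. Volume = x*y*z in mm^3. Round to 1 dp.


V = 119.5 * 288.7 * 281.8 = 9722001.4 mm^3


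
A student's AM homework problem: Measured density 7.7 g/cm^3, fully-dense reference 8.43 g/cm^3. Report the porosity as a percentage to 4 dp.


Porosity = (1-7.7/8.43)*100 = 8.6595 %


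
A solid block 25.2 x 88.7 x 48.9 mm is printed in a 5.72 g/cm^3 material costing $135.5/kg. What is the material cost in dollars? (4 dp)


V = 25.2 * 88.7 * 48.9 = 109303.236 mm^3 = 109.303236 cm^3
Mass = 109.303236 * 5.72 / 1000 = 0.62521451 kg
Cost = 0.62521451 * 135.5 = 84.7166 $


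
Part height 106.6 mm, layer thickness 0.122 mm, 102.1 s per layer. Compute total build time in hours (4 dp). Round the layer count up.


Layers = ceil(106.6/0.122) = 874
t = 874 * 102.1 / 3600 = 24.7876 hrs


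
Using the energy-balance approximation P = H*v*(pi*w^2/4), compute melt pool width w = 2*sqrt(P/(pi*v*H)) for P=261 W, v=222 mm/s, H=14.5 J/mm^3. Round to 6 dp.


w = 2*sqrt(261/(pi*222*14.5)) = 0.321303 mm


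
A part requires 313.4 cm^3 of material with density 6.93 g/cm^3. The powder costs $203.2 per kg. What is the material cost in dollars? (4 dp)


Mass = 313.4*6.93/1000 = 2.171862 kg
Cost = 2.171862 * 203.2 = 441.3224 $


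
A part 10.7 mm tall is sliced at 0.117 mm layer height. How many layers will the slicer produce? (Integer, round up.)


Layers = ceil(10.7/0.117) = 92


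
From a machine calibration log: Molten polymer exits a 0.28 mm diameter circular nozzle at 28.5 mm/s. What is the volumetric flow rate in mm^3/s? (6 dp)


A = pi*(0.28/2)^2 = 0.06157522 mm^2
Q = 0.06157522 * 28.5 = 1.754894 mm^3/s


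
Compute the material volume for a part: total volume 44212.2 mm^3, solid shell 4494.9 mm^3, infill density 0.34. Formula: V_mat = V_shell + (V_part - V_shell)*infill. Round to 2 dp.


V_infill = (44212.2 - 4494.9) * 0.34 = 13503.88
V_total = 4494.9 + 13503.88 = 17998.78 mm^3


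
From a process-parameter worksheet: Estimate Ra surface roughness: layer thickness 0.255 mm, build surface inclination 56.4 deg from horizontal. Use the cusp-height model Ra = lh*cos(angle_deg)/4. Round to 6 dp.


Ra = 0.255 * cos(56.4) / 4 = 0.035279 mm


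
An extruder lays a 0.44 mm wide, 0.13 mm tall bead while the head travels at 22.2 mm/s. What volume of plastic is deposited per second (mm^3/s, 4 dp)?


Rate = 0.44 * 0.13 * 22.2 = 1.2698 mm^3/s


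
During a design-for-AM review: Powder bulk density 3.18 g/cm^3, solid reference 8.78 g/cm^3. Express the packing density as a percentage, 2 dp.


Packing = (3.18/8.78)*100 = 36.22 %


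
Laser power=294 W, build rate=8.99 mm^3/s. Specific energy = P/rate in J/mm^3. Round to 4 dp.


SE = 294 / 8.99 = 32.703 J/mm^3


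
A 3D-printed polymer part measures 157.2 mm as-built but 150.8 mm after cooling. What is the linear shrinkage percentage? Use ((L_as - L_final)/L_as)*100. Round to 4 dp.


Shrinkage = ((157.2-150.8)/157.2)*100 = 4.0712 %


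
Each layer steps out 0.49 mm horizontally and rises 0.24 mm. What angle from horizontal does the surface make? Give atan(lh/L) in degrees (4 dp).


angle = atan(0.24/0.49) = 26.0954 degrees


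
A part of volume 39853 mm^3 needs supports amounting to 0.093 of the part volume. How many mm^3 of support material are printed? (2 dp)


V_support = 39853 * 0.093 = 3706.33 mm^3


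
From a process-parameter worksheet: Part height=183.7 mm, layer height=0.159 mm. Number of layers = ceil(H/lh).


Layers = ceil(183.7/0.159) = 1156


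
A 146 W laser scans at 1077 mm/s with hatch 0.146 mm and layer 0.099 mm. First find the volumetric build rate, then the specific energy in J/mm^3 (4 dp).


Build rate = 1077 * 0.146 * 0.099 = 15.566958 mm^3/s
SE = 146 / 15.566958 = 9.3788 J/mm^3


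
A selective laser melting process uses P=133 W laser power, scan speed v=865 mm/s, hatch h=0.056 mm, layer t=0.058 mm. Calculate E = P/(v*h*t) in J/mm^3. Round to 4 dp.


E = 133 / (865*0.056*0.058) = 47.339 J/mm^3


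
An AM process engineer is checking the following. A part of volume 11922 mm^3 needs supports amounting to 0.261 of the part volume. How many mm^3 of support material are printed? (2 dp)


V_support = 11922 * 0.261 = 3111.64 mm^3


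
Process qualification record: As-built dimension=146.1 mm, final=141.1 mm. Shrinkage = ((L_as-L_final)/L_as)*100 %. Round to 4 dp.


Shrinkage = ((146.1-141.1)/146.1)*100 = 3.4223 %


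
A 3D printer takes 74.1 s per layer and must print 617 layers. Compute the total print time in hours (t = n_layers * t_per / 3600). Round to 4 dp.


t = 617 * 74.1 / 3600 = 12.6999 hrs


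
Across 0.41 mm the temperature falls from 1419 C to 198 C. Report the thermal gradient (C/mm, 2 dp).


G = (1419-198)/0.41 = 2978.05 C/mm


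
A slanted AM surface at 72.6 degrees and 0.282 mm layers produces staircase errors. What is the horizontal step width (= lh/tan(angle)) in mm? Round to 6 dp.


step = 0.282 / tan(72.6) = 0.088373 mm


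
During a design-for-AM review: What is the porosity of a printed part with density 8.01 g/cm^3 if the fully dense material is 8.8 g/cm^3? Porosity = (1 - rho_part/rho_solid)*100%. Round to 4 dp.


Porosity = (1-8.01/8.8)*100 = 8.9773 %


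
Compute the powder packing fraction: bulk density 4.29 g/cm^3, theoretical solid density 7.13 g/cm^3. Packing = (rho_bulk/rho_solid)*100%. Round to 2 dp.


Packing = (4.29/7.13)*100 = 60.17 %


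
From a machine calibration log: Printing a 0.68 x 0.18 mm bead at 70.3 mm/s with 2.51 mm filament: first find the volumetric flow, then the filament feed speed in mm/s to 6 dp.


Q = 0.68 * 0.18 * 70.3 = 8.60472 mm^3/s
A_fil = pi*(2.51/2)^2 = 4.94808697 mm^2
v_feed = 8.60472 / 4.94808697 = 1.738999 mm/s


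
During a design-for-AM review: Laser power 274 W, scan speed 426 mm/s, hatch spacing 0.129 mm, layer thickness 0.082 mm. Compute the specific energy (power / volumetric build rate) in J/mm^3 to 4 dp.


Build rate = 426 * 0.129 * 0.082 = 4.506228 mm^3/s
SE = 274 / 4.506228 = 60.8047 J/mm^3


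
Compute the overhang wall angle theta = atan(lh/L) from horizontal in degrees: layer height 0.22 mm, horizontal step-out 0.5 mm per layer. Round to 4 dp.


angle = atan(0.22/0.5) = 23.7495 degrees


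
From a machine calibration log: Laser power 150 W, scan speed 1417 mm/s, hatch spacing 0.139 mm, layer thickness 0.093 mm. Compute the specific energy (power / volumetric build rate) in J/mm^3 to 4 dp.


Build rate = 1417 * 0.139 * 0.093 = 18.317559 mm^3/s
SE = 150 / 18.317559 = 8.1889 J/mm^3


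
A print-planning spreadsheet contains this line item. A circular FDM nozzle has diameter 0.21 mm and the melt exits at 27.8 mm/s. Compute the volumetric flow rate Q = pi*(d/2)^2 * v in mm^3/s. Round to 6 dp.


A = pi*(0.21/2)^2 = 0.03463606 mm^2
Q = 0.03463606 * 27.8 = 0.962882 mm^3/s


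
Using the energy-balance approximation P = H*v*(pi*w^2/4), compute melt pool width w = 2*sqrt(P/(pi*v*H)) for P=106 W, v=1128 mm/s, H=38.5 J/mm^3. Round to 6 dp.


w = 2*sqrt(106/(pi*1128*38.5)) = 0.055747 mm


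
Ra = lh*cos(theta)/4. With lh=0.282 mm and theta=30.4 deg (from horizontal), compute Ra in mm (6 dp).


Ra = 0.282 * cos(30.4) / 4 = 0.060807 mm


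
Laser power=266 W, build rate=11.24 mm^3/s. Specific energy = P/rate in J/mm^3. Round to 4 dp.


SE = 266 / 11.24 = 23.6655 J/mm^3


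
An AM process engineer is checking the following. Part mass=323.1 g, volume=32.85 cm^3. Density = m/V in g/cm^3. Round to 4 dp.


rho = 323.1 / 32.85 = 9.8356 g/cm^3


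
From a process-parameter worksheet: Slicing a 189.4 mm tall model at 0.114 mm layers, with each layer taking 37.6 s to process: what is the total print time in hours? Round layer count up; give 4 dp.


Layers = ceil(189.4/0.114) = 1662
t = 1662 * 37.6 / 3600 = 17.3587 hrs


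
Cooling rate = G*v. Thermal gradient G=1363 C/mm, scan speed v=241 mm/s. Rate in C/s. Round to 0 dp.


CR = 1363 * 241 = 328483 C/s


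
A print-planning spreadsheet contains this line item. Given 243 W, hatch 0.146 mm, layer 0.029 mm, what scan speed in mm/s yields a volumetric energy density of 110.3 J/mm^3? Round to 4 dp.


v = 243 / (110.3*0.146*0.029) = 520.3312 mm/s


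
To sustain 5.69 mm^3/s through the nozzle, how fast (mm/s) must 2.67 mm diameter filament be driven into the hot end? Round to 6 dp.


A = pi*(2.67/2)^2 = 5.599025
v = 5.69 / 5.599025 = 1.016248 mm/s


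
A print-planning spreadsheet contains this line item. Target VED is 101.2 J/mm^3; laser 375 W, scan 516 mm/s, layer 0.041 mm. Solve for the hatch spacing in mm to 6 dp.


h = 375 / (101.2*516*0.041) = 0.175153 mm


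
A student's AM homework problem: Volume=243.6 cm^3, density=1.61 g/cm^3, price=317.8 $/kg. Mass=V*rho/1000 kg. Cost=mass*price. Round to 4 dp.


Mass = 243.6*1.61/1000 = 0.392196 kg
Cost = 0.392196 * 317.8 = 124.6399 $


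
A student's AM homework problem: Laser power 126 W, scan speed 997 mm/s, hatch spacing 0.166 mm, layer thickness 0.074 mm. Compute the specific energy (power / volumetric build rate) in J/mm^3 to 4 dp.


Build rate = 997 * 0.166 * 0.074 = 12.247148 mm^3/s
SE = 126 / 12.247148 = 10.2881 J/mm^3


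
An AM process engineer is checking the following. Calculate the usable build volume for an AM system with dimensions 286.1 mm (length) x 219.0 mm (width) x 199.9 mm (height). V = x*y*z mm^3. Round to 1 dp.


V = 286.1 * 219.0 * 199.9 = 12524914.4 mm^3


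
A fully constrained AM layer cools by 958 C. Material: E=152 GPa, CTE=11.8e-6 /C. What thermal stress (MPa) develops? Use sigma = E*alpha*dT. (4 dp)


sigma = 152*1000 * 11.8e-6 * 958 = 1718.2688 MPa


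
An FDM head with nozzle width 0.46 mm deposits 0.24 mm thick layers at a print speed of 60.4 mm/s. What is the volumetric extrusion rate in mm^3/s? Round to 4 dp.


Rate = 0.46 * 0.24 * 60.4 = 6.6682 mm^3/s


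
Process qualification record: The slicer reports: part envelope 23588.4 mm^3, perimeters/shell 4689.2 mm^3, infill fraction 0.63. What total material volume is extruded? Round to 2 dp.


V_infill = (23588.4 - 4689.2) * 0.63 = 11906.5
V_total = 4689.2 + 11906.5 = 16595.7 mm^3


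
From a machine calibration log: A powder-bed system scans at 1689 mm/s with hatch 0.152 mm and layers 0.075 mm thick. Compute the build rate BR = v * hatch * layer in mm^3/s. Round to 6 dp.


Rate = 1689 * 0.152 * 0.075 = 19.2546 mm^3/s


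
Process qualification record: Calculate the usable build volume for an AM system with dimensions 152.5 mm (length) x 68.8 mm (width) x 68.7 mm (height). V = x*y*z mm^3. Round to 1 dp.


V = 152.5 * 68.8 * 68.7 = 720800.4 mm^3


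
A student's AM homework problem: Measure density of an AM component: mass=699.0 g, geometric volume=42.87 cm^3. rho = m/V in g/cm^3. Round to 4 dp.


rho = 699.0 / 42.87 = 16.3051 g/cm^3


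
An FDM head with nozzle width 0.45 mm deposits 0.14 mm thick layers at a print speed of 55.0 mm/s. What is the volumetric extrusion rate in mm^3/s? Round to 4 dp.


Rate = 0.45 * 0.14 * 55.0 = 3.465 mm^3/s


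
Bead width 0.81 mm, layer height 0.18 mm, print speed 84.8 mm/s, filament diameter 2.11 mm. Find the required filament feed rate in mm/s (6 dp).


Q = 0.81 * 0.18 * 84.8 = 12.36384 mm^3/s
A_fil = pi*(2.11/2)^2 = 3.49667116 mm^2
v_feed = 12.36384 / 3.49667116 = 3.535889 mm/s


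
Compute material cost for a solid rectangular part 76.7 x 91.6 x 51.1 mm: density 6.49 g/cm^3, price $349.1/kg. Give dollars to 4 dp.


V = 76.7 * 91.6 * 51.1 = 359014.292 mm^3 = 359.014292 cm^3
Mass = 359.014292 * 6.49 / 1000 = 2.33000276 kg
Cost = 2.33000276 * 349.1 = 813.404 $


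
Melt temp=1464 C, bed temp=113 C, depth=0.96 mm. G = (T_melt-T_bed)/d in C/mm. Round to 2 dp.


G = (1464-113)/0.96 = 1407.29 C/mm


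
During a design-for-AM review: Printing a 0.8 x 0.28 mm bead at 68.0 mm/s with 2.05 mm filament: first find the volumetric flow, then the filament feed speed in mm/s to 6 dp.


Q = 0.8 * 0.28 * 68.0 = 15.232 mm^3/s
A_fil = pi*(2.05/2)^2 = 3.30063578 mm^2
v_feed = 15.232 / 3.30063578 = 4.614868 mm/s


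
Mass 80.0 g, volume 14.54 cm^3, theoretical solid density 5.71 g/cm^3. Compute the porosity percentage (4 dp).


rho_part = 80.0 / 14.54 = 5.50206327 g/cm^3
Porosity = (1 - 5.50206327/5.71)*100 = 3.6416 %


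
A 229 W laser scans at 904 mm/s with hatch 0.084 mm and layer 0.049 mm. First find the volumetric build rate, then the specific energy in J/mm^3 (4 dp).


Build rate = 904 * 0.084 * 0.049 = 3.720864 mm^3/s
SE = 229 / 3.720864 = 61.5448 J/mm^3


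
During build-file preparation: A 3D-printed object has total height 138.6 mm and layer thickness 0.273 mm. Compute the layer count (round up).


Layers = ceil(138.6/0.273) = 508


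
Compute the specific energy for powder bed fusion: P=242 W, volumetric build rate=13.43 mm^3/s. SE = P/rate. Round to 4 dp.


SE = 242 / 13.43 = 18.0194 J/mm^3


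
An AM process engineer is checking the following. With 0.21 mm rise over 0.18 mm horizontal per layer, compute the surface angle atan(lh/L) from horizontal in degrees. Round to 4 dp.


angle = atan(0.21/0.18) = 49.3987 degrees


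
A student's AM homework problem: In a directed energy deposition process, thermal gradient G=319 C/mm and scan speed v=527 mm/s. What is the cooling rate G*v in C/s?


CR = 319 * 527 = 168113 C/s


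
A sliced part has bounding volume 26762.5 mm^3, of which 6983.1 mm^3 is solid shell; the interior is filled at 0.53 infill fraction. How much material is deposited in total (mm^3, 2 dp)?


V_infill = (26762.5 - 6983.1) * 0.53 = 10483.08
V_total = 6983.1 + 10483.08 = 17466.18 mm^3


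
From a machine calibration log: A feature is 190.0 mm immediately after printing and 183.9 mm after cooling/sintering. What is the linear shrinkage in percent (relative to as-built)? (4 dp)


Shrinkage = ((190.0-183.9)/190.0)*100 = 3.2105 %


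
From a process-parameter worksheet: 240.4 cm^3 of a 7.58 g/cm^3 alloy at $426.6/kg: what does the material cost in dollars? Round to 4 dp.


Mass = 240.4*7.58/1000 = 1.822232 kg
Cost = 1.822232 * 426.6 = 777.3642 $


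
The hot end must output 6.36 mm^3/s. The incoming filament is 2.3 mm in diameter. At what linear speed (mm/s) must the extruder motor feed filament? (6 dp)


A = pi*(2.3/2)^2 = 4.154756
v = 6.36 / 4.154756 = 1.530776 mm/s


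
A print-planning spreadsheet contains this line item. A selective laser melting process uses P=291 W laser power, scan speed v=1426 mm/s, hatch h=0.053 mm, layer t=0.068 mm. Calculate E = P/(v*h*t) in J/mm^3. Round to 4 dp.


E = 291 / (1426*0.053*0.068) = 56.6225 J/mm^3


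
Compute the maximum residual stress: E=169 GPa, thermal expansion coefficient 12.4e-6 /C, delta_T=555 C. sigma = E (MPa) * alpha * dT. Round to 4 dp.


sigma = 169*1000 * 12.4e-6 * 555 = 1163.058 MPa


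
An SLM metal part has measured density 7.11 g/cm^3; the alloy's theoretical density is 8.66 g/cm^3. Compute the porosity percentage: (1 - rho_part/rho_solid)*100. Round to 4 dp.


Porosity = (1-7.11/8.66)*100 = 17.8984 %


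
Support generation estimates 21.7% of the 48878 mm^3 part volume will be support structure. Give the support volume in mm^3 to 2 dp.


V_support = 48878 * 0.217 = 10606.53 mm^3


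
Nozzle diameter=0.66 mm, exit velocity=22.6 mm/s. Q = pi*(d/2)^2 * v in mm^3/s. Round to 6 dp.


A = pi*(0.66/2)^2 = 0.34211944 mm^2
Q = 0.34211944 * 22.6 = 7.731899 mm^3/s


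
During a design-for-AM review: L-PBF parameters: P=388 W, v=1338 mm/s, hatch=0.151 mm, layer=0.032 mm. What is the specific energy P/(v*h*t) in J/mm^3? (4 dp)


Build rate = 1338 * 0.151 * 0.032 = 6.465216 mm^3/s
SE = 388 / 6.465216 = 60.0135 J/mm^3


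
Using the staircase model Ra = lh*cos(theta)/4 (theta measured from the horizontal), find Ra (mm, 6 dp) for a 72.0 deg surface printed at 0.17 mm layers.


Ra = 0.17 * cos(72.0) / 4 = 0.013133 mm


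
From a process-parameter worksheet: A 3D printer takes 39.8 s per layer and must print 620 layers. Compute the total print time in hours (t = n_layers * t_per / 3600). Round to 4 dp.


t = 620 * 39.8 / 3600 = 6.8544 hrs


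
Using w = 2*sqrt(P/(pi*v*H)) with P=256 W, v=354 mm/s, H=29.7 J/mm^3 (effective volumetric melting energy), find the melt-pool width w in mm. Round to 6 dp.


w = 2*sqrt(256/(pi*354*29.7)) = 0.176074 mm


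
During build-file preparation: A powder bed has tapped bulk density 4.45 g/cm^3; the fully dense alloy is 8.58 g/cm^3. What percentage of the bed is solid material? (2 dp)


Packing = (4.45/8.58)*100 = 51.86 %


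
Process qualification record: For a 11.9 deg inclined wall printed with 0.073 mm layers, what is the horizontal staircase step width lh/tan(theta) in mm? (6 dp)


step = 0.073 / tan(11.9) = 0.34641 mm


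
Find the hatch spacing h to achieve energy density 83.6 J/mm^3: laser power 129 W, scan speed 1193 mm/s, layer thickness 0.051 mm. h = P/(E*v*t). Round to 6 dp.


h = 129 / (83.6*1193*0.051) = 0.025361 mm


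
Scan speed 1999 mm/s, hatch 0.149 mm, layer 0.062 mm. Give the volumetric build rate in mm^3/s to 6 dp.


Rate = 1999 * 0.149 * 0.062 = 18.466762 mm^3/s


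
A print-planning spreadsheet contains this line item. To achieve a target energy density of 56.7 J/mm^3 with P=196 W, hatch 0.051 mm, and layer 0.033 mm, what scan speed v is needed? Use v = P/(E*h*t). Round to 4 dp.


v = 196 / (56.7*0.051*0.033) = 2053.9454 mm/s


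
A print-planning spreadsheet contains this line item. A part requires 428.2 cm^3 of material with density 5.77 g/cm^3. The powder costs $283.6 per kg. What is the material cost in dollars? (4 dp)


Mass = 428.2*5.77/1000 = 2.470714 kg
Cost = 2.470714 * 283.6 = 700.6945 $


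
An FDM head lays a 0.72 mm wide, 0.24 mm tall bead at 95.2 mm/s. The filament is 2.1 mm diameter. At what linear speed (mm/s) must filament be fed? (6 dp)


Q = 0.72 * 0.24 * 95.2 = 16.45056 mm^3/s
A_fil = pi*(2.1/2)^2 = 3.4636059 mm^2
v_feed = 16.45056 / 3.4636059 = 4.749547 mm/s


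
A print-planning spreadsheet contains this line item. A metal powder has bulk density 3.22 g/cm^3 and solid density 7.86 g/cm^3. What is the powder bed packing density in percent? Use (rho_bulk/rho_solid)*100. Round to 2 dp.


Packing = (3.22/7.86)*100 = 40.97 %


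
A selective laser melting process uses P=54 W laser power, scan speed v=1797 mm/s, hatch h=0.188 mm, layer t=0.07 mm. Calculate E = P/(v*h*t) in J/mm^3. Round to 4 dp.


E = 54 / (1797*0.188*0.07) = 2.2834 J/mm^3


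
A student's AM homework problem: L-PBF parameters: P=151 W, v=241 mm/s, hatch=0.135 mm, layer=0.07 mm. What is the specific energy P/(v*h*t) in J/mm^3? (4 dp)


Build rate = 241 * 0.135 * 0.07 = 2.27745 mm^3/s
SE = 151 / 2.27745 = 66.3022 J/mm^3


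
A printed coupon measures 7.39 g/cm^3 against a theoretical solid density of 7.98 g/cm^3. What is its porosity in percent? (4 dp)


Porosity = (1-7.39/7.98)*100 = 7.3935 %


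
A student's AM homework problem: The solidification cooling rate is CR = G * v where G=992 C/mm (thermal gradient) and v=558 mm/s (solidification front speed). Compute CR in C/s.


CR = 992 * 558 = 553536 C/s


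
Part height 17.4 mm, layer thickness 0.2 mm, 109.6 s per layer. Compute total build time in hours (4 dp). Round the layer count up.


Layers = ceil(17.4/0.2) = 87
t = 87 * 109.6 / 3600 = 2.6487 hrs


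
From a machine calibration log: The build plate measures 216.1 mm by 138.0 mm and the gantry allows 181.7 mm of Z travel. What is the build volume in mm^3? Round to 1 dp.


V = 216.1 * 138.0 * 181.7 = 5418621.1 mm^3


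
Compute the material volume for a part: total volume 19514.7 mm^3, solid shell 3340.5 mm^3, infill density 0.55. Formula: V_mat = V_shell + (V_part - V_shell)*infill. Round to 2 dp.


V_infill = (19514.7 - 3340.5) * 0.55 = 8895.81
V_total = 3340.5 + 8895.81 = 12236.31 mm^3


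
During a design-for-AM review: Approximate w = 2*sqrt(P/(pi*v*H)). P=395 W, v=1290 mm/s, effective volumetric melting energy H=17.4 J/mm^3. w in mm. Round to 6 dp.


w = 2*sqrt(395/(pi*1290*17.4)) = 0.149687 mm


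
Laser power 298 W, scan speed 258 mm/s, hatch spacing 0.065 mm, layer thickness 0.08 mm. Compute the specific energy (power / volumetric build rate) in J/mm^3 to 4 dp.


Build rate = 258 * 0.065 * 0.08 = 1.3416 mm^3/s
SE = 298 / 1.3416 = 222.1228 J/mm^3


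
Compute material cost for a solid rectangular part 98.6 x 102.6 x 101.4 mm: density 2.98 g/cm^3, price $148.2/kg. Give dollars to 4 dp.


V = 98.6 * 102.6 * 101.4 = 1025798.904 mm^3 = 1025.798904 cm^3
Mass = 1025.798904 * 2.98 / 1000 = 3.05688073 kg
Cost = 3.05688073 * 148.2 = 453.0297 $


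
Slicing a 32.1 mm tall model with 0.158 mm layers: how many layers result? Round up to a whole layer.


Layers = ceil(32.1/0.158) = 204


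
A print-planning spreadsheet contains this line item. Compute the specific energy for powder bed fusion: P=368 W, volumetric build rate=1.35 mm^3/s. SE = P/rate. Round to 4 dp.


SE = 368 / 1.35 = 272.5926 J/mm^3


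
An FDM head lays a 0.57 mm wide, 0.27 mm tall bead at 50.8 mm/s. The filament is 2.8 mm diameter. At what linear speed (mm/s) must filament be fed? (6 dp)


Q = 0.57 * 0.27 * 50.8 = 7.81812 mm^3/s
A_fil = pi*(2.8/2)^2 = 6.1575216 mm^2
v_feed = 7.81812 / 6.1575216 = 1.269686 mm/s


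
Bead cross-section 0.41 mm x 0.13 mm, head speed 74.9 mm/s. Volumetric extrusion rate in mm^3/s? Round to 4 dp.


Rate = 0.41 * 0.13 * 74.9 = 3.9922 mm^3/s


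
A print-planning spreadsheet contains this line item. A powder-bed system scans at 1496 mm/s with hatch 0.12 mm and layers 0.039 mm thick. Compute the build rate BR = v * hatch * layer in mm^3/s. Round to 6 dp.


Rate = 1496 * 0.12 * 0.039 = 7.00128 mm^3/s


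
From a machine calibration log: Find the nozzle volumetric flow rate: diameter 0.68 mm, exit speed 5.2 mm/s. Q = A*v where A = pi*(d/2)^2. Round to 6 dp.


A = pi*(0.68/2)^2 = 0.36316811 mm^2
Q = 0.36316811 * 5.2 = 1.888474 mm^3/s


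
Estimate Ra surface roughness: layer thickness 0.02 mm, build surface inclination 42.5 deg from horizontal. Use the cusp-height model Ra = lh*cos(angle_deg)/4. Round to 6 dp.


Ra = 0.02 * cos(42.5) / 4 = 0.003686 mm


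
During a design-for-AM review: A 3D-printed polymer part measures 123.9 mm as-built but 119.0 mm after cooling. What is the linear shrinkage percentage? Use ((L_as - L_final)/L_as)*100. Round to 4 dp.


Shrinkage = ((123.9-119.0)/123.9)*100 = 3.9548 %
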